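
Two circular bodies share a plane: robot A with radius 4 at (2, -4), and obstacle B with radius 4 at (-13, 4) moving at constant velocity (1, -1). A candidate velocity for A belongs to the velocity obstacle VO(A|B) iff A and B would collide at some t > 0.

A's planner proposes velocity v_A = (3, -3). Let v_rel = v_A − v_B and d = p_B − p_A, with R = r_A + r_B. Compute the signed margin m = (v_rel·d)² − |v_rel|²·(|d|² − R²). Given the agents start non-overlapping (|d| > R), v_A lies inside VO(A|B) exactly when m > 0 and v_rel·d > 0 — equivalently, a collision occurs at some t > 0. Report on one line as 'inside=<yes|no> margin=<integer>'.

d = (-15, 8),  |d|² = 289;  R = 4+4 = 8,  c = 289−8² = 225
v_rel = (2, -2),  |v_rel|² = 8;  v_rel·d = (2)·(-15) + (-2)·(8) = -46
8·t² + 92·t + 225 = 0  ⇒  m = (-46)² − 8·225 = 316
m = 316 > 0,  v_rel·d = -46 < 0  ⇒  outside

inside=no margin=316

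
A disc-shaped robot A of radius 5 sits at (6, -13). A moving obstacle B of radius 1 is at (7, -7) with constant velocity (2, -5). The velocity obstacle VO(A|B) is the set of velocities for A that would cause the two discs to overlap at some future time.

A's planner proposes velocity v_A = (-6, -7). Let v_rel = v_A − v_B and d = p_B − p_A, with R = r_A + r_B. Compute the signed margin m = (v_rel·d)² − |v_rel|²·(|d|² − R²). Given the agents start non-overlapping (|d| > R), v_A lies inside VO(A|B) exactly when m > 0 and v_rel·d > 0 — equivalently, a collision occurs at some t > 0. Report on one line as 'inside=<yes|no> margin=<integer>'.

d = (1, 6),  |d|² = 37;  R = 5+1 = 6,  c = 37−6² = 1
v_rel = (-8, -2),  |v_rel|² = 68;  v_rel·d = (-8)·(1) + (-2)·(6) = -20
68·t² + 40·t + 1 = 0  ⇒  m = (-20)² − 68·1 = 332
m = 332 > 0,  v_rel·d = -20 < 0  ⇒  outside

inside=no margin=332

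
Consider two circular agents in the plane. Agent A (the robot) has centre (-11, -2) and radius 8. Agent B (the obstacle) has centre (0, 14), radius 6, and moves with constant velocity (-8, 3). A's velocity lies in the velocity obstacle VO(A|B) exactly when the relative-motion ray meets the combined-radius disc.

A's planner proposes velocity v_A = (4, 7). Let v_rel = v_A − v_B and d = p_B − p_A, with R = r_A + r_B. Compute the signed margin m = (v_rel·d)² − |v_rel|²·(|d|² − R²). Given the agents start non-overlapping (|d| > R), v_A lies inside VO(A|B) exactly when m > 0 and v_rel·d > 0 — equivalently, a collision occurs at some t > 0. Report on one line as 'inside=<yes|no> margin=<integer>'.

d = (11, 16),  |d|² = 377;  R = 8+6 = 14,  c = 377−14² = 181
v_rel = (12, 4),  |v_rel|² = 160;  v_rel·d = (12)·(11) + (4)·(16) = 196
160·t² − 392·t + 181 = 0  ⇒  m = 196² − 160·181 = 9456
m = 9456 > 0,  v_rel·d = 196 > 0  ⇒  inside

inside=yes margin=9456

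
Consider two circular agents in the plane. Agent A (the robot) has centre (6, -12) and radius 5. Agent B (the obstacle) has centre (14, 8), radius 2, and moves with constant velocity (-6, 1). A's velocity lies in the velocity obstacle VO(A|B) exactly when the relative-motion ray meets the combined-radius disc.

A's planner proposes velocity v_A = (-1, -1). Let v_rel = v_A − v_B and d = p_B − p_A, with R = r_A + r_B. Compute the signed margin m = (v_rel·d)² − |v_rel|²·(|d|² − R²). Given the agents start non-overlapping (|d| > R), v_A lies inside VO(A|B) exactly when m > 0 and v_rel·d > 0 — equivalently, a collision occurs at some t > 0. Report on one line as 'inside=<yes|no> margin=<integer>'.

d = (8, 20),  |d|² = 464;  R = 5+2 = 7,  c = 464−7² = 415
v_rel = (5, -2),  |v_rel|² = 29;  v_rel·d = (5)·(8) + (-2)·(20) = 0
29·t² − 0·t + 415 = 0  ⇒  m = 0² − 29·415 = -12035
m = -12035 < 0,  v_rel·d = 0 = 0  ⇒  outside

inside=no margin=-12035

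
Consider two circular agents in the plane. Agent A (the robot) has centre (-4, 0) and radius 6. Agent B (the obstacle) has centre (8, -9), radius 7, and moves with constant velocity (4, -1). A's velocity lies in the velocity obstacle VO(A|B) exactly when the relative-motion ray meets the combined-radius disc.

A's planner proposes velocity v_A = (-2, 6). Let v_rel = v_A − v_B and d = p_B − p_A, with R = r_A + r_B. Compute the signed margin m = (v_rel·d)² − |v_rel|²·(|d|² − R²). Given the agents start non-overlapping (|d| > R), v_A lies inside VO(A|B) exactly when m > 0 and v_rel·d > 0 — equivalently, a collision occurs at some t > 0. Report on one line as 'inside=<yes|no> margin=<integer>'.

d = (12, -9),  |d|² = 225;  R = 6+7 = 13,  c = 225−13² = 56
v_rel = (-6, 7),  |v_rel|² = 85;  v_rel·d = (-6)·(12) + (7)·(-9) = -135
85·t² + 270·t + 56 = 0  ⇒  m = (-135)² − 85·56 = 13465
m = 13465 > 0,  v_rel·d = -135 < 0  ⇒  outside

inside=no margin=13465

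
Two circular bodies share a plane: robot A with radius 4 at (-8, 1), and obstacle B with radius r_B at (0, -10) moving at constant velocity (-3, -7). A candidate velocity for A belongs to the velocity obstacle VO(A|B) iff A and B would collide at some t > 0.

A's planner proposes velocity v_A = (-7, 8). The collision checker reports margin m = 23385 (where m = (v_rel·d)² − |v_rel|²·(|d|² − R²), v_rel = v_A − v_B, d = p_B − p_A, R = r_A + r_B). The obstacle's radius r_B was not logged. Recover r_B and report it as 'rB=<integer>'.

m = 23385
d = (8, -11);  v_rel = (-4, 15),  |v_rel|² = 241
v_rel×d = (-4)·(-11) − (15)·(8) = -76
since m = R²·241 − (-76)²:  R² = (5776 + 23385) / 241 = 121
R = √121 = 11  ⇒  r_B = 11 − 4 = 7

rB=7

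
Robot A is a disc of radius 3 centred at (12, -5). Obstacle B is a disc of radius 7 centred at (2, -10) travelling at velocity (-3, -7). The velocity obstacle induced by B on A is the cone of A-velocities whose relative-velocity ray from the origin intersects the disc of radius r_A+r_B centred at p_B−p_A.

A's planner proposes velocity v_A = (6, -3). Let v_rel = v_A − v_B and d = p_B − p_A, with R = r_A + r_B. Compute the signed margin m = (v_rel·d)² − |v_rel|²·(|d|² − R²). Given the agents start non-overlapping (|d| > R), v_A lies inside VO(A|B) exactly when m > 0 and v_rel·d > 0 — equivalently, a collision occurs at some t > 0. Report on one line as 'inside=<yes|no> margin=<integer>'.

d = (-10, -5),  |d|² = 125;  R = 3+7 = 10,  c = 125−10² = 25
v_rel = (9, 4),  |v_rel|² = 97;  v_rel·d = (9)·(-10) + (4)·(-5) = -110
97·t² + 220·t + 25 = 0  ⇒  m = (-110)² − 97·25 = 9675
m = 9675 > 0,  v_rel·d = -110 < 0  ⇒  outside

inside=no margin=9675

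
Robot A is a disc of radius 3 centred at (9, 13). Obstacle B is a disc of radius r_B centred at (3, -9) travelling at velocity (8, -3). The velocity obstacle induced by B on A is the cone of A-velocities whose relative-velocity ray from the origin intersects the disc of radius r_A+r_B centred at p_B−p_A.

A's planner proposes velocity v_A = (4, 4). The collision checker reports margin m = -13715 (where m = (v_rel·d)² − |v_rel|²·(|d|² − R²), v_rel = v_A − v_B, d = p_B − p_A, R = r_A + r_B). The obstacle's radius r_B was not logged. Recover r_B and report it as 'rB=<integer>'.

m = -13715
d = (-6, -22);  v_rel = (-4, 7),  |v_rel|² = 65
v_rel×d = (-4)·(-22) − (7)·(-6) = 130
since m = R²·65 − 130²:  R² = (16900 + -13715) / 65 = 49
R = √49 = 7  ⇒  r_B = 7 − 3 = 4

rB=4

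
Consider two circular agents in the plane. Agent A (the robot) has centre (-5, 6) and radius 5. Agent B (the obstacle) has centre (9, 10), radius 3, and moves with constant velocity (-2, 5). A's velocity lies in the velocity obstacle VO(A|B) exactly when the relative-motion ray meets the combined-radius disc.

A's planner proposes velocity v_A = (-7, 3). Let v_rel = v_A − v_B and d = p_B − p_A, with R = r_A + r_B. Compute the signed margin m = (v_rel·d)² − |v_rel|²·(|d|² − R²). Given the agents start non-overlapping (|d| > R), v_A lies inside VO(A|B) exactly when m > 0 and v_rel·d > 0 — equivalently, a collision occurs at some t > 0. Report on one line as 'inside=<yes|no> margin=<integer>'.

d = (14, 4),  |d|² = 212;  R = 5+3 = 8,  c = 212−8² = 148
v_rel = (-5, -2),  |v_rel|² = 29;  v_rel·d = (-5)·(14) + (-2)·(4) = -78
29·t² + 156·t + 148 = 0  ⇒  m = (-78)² − 29·148 = 1792
m = 1792 > 0,  v_rel·d = -78 < 0  ⇒  outside

inside=no margin=1792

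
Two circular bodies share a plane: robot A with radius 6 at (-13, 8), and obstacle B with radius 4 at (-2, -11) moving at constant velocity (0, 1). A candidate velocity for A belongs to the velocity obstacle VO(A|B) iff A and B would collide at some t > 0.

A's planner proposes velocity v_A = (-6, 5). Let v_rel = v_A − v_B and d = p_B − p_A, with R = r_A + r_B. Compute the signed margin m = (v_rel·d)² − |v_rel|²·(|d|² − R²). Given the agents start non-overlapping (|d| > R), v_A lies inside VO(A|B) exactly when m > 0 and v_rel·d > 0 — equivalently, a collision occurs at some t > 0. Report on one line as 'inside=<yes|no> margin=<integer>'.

d = (11, -19),  |d|² = 482;  R = 6+4 = 10,  c = 482−10² = 382
v_rel = (-6, 4),  |v_rel|² = 52;  v_rel·d = (-6)·(11) + (4)·(-19) = -142
52·t² + 284·t + 382 = 0  ⇒  m = (-142)² − 52·382 = 300
m = 300 > 0,  v_rel·d = -142 < 0  ⇒  outside

inside=no margin=300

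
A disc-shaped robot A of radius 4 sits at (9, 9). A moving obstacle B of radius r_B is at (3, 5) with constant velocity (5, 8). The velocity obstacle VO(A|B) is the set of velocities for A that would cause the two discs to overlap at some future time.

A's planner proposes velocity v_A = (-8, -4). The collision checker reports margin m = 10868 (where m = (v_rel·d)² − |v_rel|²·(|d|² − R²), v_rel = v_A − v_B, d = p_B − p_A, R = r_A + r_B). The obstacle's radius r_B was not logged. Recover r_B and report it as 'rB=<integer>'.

m = 10868
d = (-6, -4);  v_rel = (-13, -12),  |v_rel|² = 313
v_rel×d = (-13)·(-4) − (-12)·(-6) = -20
since m = R²·313 − (-20)²:  R² = (400 + 10868) / 313 = 36
R = √36 = 6  ⇒  r_B = 6 − 4 = 2

rB=2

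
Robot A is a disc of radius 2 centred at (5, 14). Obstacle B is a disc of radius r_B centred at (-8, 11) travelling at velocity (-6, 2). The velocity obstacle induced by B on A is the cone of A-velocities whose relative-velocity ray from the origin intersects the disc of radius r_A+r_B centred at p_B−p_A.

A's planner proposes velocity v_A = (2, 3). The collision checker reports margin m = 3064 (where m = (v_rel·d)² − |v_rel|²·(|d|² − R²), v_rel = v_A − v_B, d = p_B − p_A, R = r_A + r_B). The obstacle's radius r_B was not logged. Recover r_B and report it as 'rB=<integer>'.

m = 3064
d = (-13, -3);  v_rel = (8, 1),  |v_rel|² = 65
v_rel×d = (8)·(-3) − (1)·(-13) = -11
since m = R²·65 − (-11)²:  R² = (121 + 3064) / 65 = 49
R = √49 = 7  ⇒  r_B = 7 − 2 = 5

rB=5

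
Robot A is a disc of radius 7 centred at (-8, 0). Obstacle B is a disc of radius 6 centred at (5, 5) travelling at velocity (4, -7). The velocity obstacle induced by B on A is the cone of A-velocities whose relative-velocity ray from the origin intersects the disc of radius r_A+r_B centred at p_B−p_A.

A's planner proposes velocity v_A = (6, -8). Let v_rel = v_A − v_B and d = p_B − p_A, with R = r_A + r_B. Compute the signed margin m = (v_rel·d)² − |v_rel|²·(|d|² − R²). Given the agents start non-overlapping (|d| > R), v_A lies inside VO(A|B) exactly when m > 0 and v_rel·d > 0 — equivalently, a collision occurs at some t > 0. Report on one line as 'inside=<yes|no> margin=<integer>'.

d = (13, 5),  |d|² = 194;  R = 7+6 = 13,  c = 194−13² = 25
v_rel = (2, -1),  |v_rel|² = 5;  v_rel·d = (2)·(13) + (-1)·(5) = 21
5·t² − 42·t + 25 = 0  ⇒  m = 21² − 5·25 = 316
m = 316 > 0,  v_rel·d = 21 > 0  ⇒  inside

inside=yes margin=316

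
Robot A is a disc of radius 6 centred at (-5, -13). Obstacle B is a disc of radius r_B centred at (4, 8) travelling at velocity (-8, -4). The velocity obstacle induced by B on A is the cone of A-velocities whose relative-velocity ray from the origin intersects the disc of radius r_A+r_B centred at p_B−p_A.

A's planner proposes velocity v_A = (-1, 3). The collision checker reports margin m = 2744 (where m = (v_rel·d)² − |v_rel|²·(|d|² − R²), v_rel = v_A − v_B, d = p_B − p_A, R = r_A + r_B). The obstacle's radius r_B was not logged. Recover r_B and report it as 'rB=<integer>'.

m = 2744
d = (9, 21);  v_rel = (7, 7),  |v_rel|² = 98
v_rel×d = (7)·(21) − (7)·(9) = 84
since m = R²·98 − 84²:  R² = (7056 + 2744) / 98 = 100
R = √100 = 10  ⇒  r_B = 10 − 6 = 4

rB=4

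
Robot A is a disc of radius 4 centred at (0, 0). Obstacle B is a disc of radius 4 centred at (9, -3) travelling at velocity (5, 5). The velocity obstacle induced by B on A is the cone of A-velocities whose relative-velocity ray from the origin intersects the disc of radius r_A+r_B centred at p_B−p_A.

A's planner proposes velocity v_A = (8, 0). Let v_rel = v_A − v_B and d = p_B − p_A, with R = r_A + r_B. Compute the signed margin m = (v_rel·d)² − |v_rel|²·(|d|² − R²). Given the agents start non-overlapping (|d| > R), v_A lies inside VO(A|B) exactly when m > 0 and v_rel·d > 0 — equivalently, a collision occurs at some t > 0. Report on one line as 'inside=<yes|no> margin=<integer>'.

d = (9, -3),  |d|² = 90;  R = 4+4 = 8,  c = 90−8² = 26
v_rel = (3, -5),  |v_rel|² = 34;  v_rel·d = (3)·(9) + (-5)·(-3) = 42
34·t² − 84·t + 26 = 0  ⇒  m = 42² − 34·26 = 880
m = 880 > 0,  v_rel·d = 42 > 0  ⇒  inside

inside=yes margin=880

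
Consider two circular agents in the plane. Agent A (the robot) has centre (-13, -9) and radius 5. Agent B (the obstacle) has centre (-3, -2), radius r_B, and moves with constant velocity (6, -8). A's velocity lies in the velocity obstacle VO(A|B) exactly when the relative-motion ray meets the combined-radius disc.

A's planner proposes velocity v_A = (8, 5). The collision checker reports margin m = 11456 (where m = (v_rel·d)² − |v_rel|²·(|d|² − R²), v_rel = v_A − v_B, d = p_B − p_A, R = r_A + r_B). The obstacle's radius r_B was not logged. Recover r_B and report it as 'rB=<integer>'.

m = 11456
d = (10, 7);  v_rel = (2, 13),  |v_rel|² = 173
v_rel×d = (2)·(7) − (13)·(10) = -116
since m = R²·173 − (-116)²:  R² = (13456 + 11456) / 173 = 144
R = √144 = 12  ⇒  r_B = 12 − 5 = 7

rB=7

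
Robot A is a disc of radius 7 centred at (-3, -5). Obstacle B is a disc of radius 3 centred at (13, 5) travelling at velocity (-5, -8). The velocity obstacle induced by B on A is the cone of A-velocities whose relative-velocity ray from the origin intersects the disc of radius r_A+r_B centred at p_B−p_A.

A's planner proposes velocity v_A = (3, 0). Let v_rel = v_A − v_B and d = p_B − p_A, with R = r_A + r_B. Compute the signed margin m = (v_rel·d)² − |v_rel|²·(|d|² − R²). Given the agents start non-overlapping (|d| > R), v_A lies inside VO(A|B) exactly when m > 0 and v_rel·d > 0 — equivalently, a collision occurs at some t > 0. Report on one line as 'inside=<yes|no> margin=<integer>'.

d = (16, 10),  |d|² = 356;  R = 7+3 = 10,  c = 356−10² = 256
v_rel = (8, 8),  |v_rel|² = 128;  v_rel·d = (8)·(16) + (8)·(10) = 208
128·t² − 416·t + 256 = 0  ⇒  m = 208² − 128·256 = 10496
m = 10496 > 0,  v_rel·d = 208 > 0  ⇒  inside

inside=yes margin=10496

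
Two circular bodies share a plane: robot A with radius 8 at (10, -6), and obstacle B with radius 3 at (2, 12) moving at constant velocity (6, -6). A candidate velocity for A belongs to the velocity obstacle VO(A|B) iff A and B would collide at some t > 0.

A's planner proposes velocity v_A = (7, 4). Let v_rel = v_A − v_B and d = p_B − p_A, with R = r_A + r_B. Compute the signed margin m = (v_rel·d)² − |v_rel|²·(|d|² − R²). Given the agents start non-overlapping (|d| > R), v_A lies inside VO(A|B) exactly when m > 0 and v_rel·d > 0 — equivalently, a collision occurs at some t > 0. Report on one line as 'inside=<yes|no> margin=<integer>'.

d = (-8, 18),  |d|² = 388;  R = 8+3 = 11,  c = 388−11² = 267
v_rel = (1, 10),  |v_rel|² = 101;  v_rel·d = (1)·(-8) + (10)·(18) = 172
101·t² − 344·t + 267 = 0  ⇒  m = 172² − 101·267 = 2617
m = 2617 > 0,  v_rel·d = 172 > 0  ⇒  inside

inside=yes margin=2617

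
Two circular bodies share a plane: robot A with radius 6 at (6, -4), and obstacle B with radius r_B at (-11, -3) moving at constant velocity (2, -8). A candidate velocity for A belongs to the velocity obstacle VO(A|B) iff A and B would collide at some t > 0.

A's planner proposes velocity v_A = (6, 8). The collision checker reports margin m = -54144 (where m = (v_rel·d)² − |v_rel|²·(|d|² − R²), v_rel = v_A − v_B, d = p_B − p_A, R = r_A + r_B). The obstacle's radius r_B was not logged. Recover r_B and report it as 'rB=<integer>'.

m = -54144
d = (-17, 1);  v_rel = (4, 16),  |v_rel|² = 272
v_rel×d = (4)·(1) − (16)·(-17) = 276
since m = R²·272 − 276²:  R² = (76176 + -54144) / 272 = 81
R = √81 = 9  ⇒  r_B = 9 − 6 = 3

rB=3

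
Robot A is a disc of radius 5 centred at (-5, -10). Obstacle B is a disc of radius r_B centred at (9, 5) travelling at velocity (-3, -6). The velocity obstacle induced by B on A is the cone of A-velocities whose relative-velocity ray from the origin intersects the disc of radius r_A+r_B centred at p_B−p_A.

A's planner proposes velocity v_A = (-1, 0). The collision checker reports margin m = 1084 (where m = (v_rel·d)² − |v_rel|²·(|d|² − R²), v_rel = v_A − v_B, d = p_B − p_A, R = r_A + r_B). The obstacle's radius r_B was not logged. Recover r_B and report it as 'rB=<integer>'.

m = 1084
d = (14, 15);  v_rel = (2, 6),  |v_rel|² = 40
v_rel×d = (2)·(15) − (6)·(14) = -54
since m = R²·40 − (-54)²:  R² = (2916 + 1084) / 40 = 100
R = √100 = 10  ⇒  r_B = 10 − 5 = 5

rB=5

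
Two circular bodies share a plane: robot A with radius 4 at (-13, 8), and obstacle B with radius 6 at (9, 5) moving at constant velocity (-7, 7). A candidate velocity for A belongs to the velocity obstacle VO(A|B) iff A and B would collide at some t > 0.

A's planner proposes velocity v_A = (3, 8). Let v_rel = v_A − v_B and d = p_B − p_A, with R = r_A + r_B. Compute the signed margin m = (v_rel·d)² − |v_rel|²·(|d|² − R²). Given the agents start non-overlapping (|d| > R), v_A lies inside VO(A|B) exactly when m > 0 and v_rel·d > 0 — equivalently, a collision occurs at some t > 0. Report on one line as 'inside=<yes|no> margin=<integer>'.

d = (22, -3),  |d|² = 493;  R = 4+6 = 10,  c = 493−10² = 393
v_rel = (10, 1),  |v_rel|² = 101;  v_rel·d = (10)·(22) + (1)·(-3) = 217
101·t² − 434·t + 393 = 0  ⇒  m = 217² − 101·393 = 7396
m = 7396 > 0,  v_rel·d = 217 > 0  ⇒  inside

inside=yes margin=7396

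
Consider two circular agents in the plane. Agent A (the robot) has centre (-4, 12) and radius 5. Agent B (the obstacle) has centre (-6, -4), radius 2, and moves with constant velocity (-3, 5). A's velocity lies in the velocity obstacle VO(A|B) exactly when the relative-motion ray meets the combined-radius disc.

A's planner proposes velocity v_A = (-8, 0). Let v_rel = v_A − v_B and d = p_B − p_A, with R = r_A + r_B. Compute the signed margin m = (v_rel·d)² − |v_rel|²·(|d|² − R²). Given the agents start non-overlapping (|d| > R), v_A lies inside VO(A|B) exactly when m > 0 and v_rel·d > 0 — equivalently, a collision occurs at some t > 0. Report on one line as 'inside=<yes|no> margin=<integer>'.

d = (-2, -16),  |d|² = 260;  R = 5+2 = 7,  c = 260−7² = 211
v_rel = (-5, -5),  |v_rel|² = 50;  v_rel·d = (-5)·(-2) + (-5)·(-16) = 90
50·t² − 180·t + 211 = 0  ⇒  m = 90² − 50·211 = -2450
m = -2450 < 0,  v_rel·d = 90 > 0  ⇒  outside

inside=no margin=-2450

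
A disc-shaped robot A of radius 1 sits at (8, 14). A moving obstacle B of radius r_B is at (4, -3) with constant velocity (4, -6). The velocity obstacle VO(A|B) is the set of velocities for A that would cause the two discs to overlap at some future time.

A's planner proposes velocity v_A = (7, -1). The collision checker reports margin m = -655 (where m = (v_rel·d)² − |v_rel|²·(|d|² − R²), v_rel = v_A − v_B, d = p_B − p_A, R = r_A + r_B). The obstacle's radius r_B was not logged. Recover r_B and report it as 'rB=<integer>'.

m = -655
d = (-4, -17);  v_rel = (3, 5),  |v_rel|² = 34
v_rel×d = (3)·(-17) − (5)·(-4) = -31
since m = R²·34 − (-31)²:  R² = (961 + -655) / 34 = 9
R = √9 = 3  ⇒  r_B = 3 − 1 = 2

rB=2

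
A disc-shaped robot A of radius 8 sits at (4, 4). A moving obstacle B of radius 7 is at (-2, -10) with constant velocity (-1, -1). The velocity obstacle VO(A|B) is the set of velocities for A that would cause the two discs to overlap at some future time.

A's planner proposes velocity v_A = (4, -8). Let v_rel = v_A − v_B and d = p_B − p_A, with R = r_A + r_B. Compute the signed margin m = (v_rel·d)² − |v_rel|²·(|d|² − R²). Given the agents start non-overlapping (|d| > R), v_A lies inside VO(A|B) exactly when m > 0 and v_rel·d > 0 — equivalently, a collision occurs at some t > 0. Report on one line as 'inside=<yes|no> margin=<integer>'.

d = (-6, -14),  |d|² = 232;  R = 8+7 = 15,  c = 232−15² = 7
v_rel = (5, -7),  |v_rel|² = 74;  v_rel·d = (5)·(-6) + (-7)·(-14) = 68
74·t² − 136·t + 7 = 0  ⇒  m = 68² − 74·7 = 4106
m = 4106 > 0,  v_rel·d = 68 > 0  ⇒  inside

inside=yes margin=4106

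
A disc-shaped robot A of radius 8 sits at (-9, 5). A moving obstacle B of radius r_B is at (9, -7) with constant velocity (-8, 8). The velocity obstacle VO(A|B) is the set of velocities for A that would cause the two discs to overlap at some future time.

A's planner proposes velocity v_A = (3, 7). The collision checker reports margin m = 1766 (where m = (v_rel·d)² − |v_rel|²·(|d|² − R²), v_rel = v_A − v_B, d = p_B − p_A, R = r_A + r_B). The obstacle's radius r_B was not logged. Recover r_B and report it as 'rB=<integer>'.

m = 1766
d = (18, -12);  v_rel = (11, -1),  |v_rel|² = 122
v_rel×d = (11)·(-12) − (-1)·(18) = -114
since m = R²·122 − (-114)²:  R² = (12996 + 1766) / 122 = 121
R = √121 = 11  ⇒  r_B = 11 − 8 = 3

rB=3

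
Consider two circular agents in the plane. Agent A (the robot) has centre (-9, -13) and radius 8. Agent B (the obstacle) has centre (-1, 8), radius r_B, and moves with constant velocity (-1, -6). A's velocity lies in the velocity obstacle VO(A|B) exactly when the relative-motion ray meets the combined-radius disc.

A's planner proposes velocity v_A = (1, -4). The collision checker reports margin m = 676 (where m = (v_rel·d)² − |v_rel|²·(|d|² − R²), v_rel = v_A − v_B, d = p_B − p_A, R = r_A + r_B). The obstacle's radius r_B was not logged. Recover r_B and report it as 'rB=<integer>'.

m = 676
d = (8, 21);  v_rel = (2, 2),  |v_rel|² = 8
v_rel×d = (2)·(21) − (2)·(8) = 26
since m = R²·8 − 26²:  R² = (676 + 676) / 8 = 169
R = √169 = 13  ⇒  r_B = 13 − 8 = 5

rB=5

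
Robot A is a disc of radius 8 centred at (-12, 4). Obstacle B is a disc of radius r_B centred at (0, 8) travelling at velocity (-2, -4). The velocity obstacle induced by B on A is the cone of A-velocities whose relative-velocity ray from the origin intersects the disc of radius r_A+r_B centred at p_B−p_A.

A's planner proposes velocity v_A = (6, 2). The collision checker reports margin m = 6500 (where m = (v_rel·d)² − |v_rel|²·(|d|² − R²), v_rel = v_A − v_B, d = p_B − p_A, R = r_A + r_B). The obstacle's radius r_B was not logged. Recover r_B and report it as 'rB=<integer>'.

m = 6500
d = (12, 4);  v_rel = (8, 6),  |v_rel|² = 100
v_rel×d = (8)·(4) − (6)·(12) = -40
since m = R²·100 − (-40)²:  R² = (1600 + 6500) / 100 = 81
R = √81 = 9  ⇒  r_B = 9 − 8 = 1

rB=1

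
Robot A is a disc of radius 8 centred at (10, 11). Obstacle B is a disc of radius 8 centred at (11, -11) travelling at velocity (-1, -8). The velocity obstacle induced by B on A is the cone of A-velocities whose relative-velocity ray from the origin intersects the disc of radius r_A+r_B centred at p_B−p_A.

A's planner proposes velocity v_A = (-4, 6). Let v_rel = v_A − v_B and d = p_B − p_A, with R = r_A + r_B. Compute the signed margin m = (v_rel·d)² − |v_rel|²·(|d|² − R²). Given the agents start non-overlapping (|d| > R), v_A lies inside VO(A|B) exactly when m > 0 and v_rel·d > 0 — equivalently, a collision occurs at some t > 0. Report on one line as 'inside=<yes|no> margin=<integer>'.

d = (1, -22),  |d|² = 485;  R = 8+8 = 16,  c = 485−16² = 229
v_rel = (-3, 14),  |v_rel|² = 205;  v_rel·d = (-3)·(1) + (14)·(-22) = -311
205·t² + 622·t + 229 = 0  ⇒  m = (-311)² − 205·229 = 49776
m = 49776 > 0,  v_rel·d = -311 < 0  ⇒  outside

inside=no margin=49776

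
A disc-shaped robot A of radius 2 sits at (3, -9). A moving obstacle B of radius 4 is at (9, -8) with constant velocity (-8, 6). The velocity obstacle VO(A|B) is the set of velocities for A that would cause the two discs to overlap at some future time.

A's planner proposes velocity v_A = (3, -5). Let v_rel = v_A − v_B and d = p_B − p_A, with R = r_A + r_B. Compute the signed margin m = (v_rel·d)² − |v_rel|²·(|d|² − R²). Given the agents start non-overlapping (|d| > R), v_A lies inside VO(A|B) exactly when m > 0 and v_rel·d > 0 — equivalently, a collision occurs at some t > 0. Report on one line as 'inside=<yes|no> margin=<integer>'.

d = (6, 1),  |d|² = 37;  R = 2+4 = 6,  c = 37−6² = 1
v_rel = (11, -11),  |v_rel|² = 242;  v_rel·d = (11)·(6) + (-11)·(1) = 55
242·t² − 110·t + 1 = 0  ⇒  m = 55² − 242·1 = 2783
m = 2783 > 0,  v_rel·d = 55 > 0  ⇒  inside

inside=yes margin=2783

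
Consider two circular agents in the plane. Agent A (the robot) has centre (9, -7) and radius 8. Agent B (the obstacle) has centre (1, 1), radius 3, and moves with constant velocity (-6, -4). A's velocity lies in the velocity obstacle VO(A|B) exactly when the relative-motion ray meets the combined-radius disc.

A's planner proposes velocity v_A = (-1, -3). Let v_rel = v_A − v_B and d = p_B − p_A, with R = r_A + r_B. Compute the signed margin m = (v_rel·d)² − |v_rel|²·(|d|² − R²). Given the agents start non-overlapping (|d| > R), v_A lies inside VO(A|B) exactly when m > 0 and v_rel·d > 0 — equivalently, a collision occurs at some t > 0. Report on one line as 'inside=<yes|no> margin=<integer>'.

d = (-8, 8),  |d|² = 128;  R = 8+3 = 11,  c = 128−11² = 7
v_rel = (5, 1),  |v_rel|² = 26;  v_rel·d = (5)·(-8) + (1)·(8) = -32
26·t² + 64·t + 7 = 0  ⇒  m = (-32)² − 26·7 = 842
m = 842 > 0,  v_rel·d = -32 < 0  ⇒  outside

inside=no margin=842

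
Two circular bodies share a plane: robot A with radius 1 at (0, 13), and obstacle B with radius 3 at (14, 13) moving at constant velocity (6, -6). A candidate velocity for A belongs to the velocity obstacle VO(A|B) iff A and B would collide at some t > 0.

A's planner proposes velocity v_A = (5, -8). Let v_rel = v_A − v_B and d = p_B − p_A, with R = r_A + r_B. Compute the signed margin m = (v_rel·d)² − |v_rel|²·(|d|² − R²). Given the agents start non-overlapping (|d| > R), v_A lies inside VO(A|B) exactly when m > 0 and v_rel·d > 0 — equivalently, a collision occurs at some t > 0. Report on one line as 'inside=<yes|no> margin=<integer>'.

d = (14, 0),  |d|² = 196;  R = 1+3 = 4,  c = 196−4² = 180
v_rel = (-1, -2),  |v_rel|² = 5;  v_rel·d = (-1)·(14) + (-2)·(0) = -14
5·t² + 28·t + 180 = 0  ⇒  m = (-14)² − 5·180 = -704
m = -704 < 0,  v_rel·d = -14 < 0  ⇒  outside

inside=no margin=-704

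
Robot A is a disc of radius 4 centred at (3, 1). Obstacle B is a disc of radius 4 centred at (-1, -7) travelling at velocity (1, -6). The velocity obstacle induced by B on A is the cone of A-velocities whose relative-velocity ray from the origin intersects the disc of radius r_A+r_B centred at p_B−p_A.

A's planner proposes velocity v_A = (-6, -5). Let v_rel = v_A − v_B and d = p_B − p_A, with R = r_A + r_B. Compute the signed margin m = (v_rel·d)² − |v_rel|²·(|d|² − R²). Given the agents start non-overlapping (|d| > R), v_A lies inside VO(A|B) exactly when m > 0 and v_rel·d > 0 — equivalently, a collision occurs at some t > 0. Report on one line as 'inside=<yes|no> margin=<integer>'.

d = (-4, -8),  |d|² = 80;  R = 4+4 = 8,  c = 80−8² = 16
v_rel = (-7, 1),  |v_rel|² = 50;  v_rel·d = (-7)·(-4) + (1)·(-8) = 20
50·t² − 40·t + 16 = 0  ⇒  m = 20² − 50·16 = -400
m = -400 < 0,  v_rel·d = 20 > 0  ⇒  outside

inside=no margin=-400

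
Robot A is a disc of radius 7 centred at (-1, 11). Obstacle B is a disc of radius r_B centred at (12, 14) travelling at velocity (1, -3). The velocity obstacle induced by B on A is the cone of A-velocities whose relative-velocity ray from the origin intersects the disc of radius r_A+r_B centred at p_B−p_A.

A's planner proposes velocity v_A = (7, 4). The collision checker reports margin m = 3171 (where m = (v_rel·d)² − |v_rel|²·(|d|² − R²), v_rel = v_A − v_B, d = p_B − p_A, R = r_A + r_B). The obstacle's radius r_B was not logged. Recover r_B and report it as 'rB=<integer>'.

m = 3171
d = (13, 3);  v_rel = (6, 7),  |v_rel|² = 85
v_rel×d = (6)·(3) − (7)·(13) = -73
since m = R²·85 − (-73)²:  R² = (5329 + 3171) / 85 = 100
R = √100 = 10  ⇒  r_B = 10 − 7 = 3

rB=3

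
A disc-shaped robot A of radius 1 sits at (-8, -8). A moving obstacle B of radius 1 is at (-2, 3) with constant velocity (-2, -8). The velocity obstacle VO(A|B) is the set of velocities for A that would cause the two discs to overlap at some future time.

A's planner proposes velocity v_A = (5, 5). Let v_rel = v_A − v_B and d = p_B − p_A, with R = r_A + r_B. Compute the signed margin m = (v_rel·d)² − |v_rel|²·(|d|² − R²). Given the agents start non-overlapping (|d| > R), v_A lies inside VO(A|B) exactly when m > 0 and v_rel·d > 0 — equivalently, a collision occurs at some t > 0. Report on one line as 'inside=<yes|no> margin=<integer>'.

d = (6, 11),  |d|² = 157;  R = 1+1 = 2,  c = 157−2² = 153
v_rel = (7, 13),  |v_rel|² = 218;  v_rel·d = (7)·(6) + (13)·(11) = 185
218·t² − 370·t + 153 = 0  ⇒  m = 185² − 218·153 = 871
m = 871 > 0,  v_rel·d = 185 > 0  ⇒  inside

inside=yes margin=871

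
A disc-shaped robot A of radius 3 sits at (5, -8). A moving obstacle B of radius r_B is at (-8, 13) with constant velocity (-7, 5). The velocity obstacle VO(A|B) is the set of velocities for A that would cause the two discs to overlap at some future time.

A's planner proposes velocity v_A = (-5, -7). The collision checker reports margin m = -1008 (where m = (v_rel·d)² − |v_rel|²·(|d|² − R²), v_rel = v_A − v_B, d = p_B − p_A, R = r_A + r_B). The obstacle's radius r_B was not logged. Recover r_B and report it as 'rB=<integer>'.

m = -1008
d = (-13, 21);  v_rel = (2, -12),  |v_rel|² = 148
v_rel×d = (2)·(21) − (-12)·(-13) = -114
since m = R²·148 − (-114)²:  R² = (12996 + -1008) / 148 = 81
R = √81 = 9  ⇒  r_B = 9 − 3 = 6

rB=6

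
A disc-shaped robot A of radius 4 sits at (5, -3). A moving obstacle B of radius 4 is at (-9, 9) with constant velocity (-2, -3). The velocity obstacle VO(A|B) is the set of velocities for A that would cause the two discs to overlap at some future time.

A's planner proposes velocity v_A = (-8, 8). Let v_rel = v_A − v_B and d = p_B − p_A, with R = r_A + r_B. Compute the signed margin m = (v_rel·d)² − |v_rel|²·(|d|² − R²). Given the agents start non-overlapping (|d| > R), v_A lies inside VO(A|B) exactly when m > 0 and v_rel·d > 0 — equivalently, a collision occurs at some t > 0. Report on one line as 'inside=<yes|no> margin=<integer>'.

d = (-14, 12),  |d|² = 340;  R = 4+4 = 8,  c = 340−8² = 276
v_rel = (-6, 11),  |v_rel|² = 157;  v_rel·d = (-6)·(-14) + (11)·(12) = 216
157·t² − 432·t + 276 = 0  ⇒  m = 216² − 157·276 = 3324
m = 3324 > 0,  v_rel·d = 216 > 0  ⇒  inside

inside=yes margin=3324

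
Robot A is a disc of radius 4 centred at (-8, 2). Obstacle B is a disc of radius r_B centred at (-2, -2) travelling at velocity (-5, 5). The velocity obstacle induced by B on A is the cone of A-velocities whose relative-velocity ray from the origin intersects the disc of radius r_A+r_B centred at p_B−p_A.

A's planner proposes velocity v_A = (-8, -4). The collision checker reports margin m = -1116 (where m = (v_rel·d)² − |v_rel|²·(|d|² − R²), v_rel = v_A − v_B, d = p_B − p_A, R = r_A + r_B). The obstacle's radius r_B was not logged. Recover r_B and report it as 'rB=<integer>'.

m = -1116
d = (6, -4);  v_rel = (-3, -9),  |v_rel|² = 90
v_rel×d = (-3)·(-4) − (-9)·(6) = 66
since m = R²·90 − 66²:  R² = (4356 + -1116) / 90 = 36
R = √36 = 6  ⇒  r_B = 6 − 4 = 2

rB=2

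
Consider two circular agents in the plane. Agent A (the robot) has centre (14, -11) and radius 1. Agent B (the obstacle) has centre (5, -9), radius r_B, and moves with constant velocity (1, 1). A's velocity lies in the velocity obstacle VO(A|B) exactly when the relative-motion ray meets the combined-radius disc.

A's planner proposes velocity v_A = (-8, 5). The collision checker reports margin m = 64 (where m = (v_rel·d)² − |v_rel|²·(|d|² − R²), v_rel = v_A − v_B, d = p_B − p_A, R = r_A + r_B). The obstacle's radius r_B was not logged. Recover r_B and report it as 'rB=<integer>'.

m = 64
d = (-9, 2);  v_rel = (-9, 4),  |v_rel|² = 97
v_rel×d = (-9)·(2) − (4)·(-9) = 18
since m = R²·97 − 18²:  R² = (324 + 64) / 97 = 4
R = √4 = 2  ⇒  r_B = 2 − 1 = 1

rB=1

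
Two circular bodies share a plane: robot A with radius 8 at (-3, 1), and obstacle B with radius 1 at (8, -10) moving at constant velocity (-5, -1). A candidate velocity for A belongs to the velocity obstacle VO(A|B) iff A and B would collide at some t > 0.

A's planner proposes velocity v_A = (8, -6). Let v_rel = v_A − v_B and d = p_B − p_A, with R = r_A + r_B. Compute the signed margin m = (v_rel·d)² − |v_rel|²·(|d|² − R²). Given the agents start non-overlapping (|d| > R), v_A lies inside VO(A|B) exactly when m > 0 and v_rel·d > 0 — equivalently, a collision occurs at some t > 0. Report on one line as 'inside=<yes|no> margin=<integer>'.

d = (11, -11),  |d|² = 242;  R = 8+1 = 9,  c = 242−9² = 161
v_rel = (13, -5),  |v_rel|² = 194;  v_rel·d = (13)·(11) + (-5)·(-11) = 198
194·t² − 396·t + 161 = 0  ⇒  m = 198² − 194·161 = 7970
m = 7970 > 0,  v_rel·d = 198 > 0  ⇒  inside

inside=yes margin=7970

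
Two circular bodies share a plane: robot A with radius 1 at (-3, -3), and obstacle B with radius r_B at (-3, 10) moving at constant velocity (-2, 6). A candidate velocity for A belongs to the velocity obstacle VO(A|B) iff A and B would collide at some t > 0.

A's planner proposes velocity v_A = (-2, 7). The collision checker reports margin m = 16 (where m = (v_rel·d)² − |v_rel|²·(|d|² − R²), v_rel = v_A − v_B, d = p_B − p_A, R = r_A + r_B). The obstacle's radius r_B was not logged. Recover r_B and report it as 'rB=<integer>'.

m = 16
d = (0, 13);  v_rel = (0, 1),  |v_rel|² = 1
v_rel×d = (0)·(13) − (1)·(0) = 0
since m = R²·1 − 0²:  R² = (0 + 16) / 1 = 16
R = √16 = 4  ⇒  r_B = 4 − 1 = 3

rB=3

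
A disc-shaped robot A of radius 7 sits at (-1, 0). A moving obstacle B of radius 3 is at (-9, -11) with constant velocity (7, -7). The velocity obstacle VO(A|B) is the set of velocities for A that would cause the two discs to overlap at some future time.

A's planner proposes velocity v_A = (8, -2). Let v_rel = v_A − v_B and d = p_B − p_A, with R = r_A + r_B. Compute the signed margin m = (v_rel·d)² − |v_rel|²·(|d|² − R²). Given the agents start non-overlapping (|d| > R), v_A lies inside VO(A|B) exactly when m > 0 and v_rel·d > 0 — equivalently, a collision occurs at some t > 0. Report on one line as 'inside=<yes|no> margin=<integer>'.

d = (-8, -11),  |d|² = 185;  R = 7+3 = 10,  c = 185−10² = 85
v_rel = (1, 5),  |v_rel|² = 26;  v_rel·d = (1)·(-8) + (5)·(-11) = -63
26·t² + 126·t + 85 = 0  ⇒  m = (-63)² − 26·85 = 1759
m = 1759 > 0,  v_rel·d = -63 < 0  ⇒  outside

inside=no margin=1759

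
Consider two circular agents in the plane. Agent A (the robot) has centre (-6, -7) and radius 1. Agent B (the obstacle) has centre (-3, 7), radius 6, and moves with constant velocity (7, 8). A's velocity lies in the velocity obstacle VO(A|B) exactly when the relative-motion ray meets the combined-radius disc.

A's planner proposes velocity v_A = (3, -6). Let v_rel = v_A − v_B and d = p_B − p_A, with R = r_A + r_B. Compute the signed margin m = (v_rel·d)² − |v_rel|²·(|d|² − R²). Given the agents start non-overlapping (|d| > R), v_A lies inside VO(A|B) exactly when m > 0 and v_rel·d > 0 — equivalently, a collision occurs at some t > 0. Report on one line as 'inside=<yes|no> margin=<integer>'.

d = (3, 14),  |d|² = 205;  R = 1+6 = 7,  c = 205−7² = 156
v_rel = (-4, -14),  |v_rel|² = 212;  v_rel·d = (-4)·(3) + (-14)·(14) = -208
212·t² + 416·t + 156 = 0  ⇒  m = (-208)² − 212·156 = 10192
m = 10192 > 0,  v_rel·d = -208 < 0  ⇒  outside

inside=no margin=10192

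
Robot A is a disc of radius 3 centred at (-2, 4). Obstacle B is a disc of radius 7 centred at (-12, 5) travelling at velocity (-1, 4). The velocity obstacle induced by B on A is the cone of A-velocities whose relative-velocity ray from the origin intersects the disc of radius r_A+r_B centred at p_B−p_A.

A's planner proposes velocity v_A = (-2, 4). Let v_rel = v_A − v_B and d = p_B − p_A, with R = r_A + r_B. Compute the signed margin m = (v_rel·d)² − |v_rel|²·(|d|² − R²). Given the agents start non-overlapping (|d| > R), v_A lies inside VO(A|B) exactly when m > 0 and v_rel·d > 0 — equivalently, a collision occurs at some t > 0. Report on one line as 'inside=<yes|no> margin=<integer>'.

d = (-10, 1),  |d|² = 101;  R = 3+7 = 10,  c = 101−10² = 1
v_rel = (-1, 0),  |v_rel|² = 1;  v_rel·d = (-1)·(-10) + (0)·(1) = 10
1·t² − 20·t + 1 = 0  ⇒  m = 10² − 1·1 = 99
m = 99 > 0,  v_rel·d = 10 > 0  ⇒  inside

inside=yes margin=99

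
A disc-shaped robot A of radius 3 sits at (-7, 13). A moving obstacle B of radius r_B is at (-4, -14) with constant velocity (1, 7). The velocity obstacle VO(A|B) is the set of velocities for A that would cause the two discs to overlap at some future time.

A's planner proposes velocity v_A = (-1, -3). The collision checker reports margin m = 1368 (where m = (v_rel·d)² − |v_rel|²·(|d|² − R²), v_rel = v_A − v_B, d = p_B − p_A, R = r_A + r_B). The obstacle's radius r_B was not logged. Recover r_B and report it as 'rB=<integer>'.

m = 1368
d = (3, -27);  v_rel = (-2, -10),  |v_rel|² = 104
v_rel×d = (-2)·(-27) − (-10)·(3) = 84
since m = R²·104 − 84²:  R² = (7056 + 1368) / 104 = 81
R = √81 = 9  ⇒  r_B = 9 − 3 = 6

rB=6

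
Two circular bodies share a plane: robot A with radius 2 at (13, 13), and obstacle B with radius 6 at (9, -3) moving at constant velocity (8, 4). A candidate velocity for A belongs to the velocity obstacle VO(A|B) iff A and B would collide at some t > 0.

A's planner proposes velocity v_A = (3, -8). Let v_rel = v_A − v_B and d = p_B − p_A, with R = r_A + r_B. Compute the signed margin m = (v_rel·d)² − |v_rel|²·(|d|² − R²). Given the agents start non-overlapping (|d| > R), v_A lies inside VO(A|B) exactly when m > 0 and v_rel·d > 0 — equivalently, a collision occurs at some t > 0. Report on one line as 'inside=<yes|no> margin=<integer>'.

d = (-4, -16),  |d|² = 272;  R = 2+6 = 8,  c = 272−8² = 208
v_rel = (-5, -12),  |v_rel|² = 169;  v_rel·d = (-5)·(-4) + (-12)·(-16) = 212
169·t² − 424·t + 208 = 0  ⇒  m = 212² − 169·208 = 9792
m = 9792 > 0,  v_rel·d = 212 > 0  ⇒  inside

inside=yes margin=9792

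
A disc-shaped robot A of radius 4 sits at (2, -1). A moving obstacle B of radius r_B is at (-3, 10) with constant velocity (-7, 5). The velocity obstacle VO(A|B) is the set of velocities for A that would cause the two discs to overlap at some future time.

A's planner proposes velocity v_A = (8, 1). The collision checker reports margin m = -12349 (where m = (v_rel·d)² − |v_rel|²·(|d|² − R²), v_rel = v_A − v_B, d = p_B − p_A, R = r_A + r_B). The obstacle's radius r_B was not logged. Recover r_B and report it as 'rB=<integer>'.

m = -12349
d = (-5, 11);  v_rel = (15, -4),  |v_rel|² = 241
v_rel×d = (15)·(11) − (-4)·(-5) = 145
since m = R²·241 − 145²:  R² = (21025 + -12349) / 241 = 36
R = √36 = 6  ⇒  r_B = 6 − 4 = 2

rB=2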